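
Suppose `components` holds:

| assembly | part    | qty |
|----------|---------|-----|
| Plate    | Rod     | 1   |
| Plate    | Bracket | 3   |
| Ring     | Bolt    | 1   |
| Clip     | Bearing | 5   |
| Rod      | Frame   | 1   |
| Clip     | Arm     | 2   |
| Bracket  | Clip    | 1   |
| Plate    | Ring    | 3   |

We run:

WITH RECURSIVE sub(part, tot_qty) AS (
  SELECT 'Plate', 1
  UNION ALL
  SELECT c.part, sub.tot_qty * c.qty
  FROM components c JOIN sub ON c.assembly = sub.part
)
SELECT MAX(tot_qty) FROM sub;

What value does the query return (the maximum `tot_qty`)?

Base: (Plate, tot_qty=1).
Iteration 1: components of {Plate} -> Bracket = 1*3 = 3, Ring = 1*3 = 3, Rod = 1*1 = 1.
Iteration 2: components of {Bracket,Ring,Rod} -> Bolt = 3*1 = 3, Clip = 3*1 = 3, Frame = 1*1 = 1.
Iteration 3: components of {Bolt,Clip,Frame} -> Arm = 3*2 = 6, Bearing = 3*5 = 15.
Iteration 4: no further components; recursion stops.
tot_qty values: 1, 1, 3, 3, 1, 3, 3, 15, 6; the maximum is 15.

15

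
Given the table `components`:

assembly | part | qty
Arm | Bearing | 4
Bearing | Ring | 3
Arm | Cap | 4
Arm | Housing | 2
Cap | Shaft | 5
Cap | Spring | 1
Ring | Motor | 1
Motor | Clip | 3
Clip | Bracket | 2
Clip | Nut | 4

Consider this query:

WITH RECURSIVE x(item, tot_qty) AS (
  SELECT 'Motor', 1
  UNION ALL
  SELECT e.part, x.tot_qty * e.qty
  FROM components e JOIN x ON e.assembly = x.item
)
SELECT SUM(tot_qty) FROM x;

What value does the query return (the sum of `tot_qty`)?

22

Base: (Motor, tot_qty=1).
Iteration 1: components of {Motor} -> Clip = 1*3 = 3.
Iteration 2: components of {Clip} -> Bracket = 3*2 = 6, Nut = 3*4 = 12.
Iteration 3: no further components; recursion stops.
SUM(tot_qty) = 1 + 3 + 6 + 12 = 22.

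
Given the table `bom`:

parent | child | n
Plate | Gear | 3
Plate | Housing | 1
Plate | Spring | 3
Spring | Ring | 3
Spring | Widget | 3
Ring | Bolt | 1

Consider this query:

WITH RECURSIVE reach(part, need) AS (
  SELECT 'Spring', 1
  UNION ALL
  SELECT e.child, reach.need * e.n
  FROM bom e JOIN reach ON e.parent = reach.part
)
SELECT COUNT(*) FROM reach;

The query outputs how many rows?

Base: (Spring, need=1).
Iteration 1: components of {Spring} -> Ring = 1*3 = 3, Widget = 1*3 = 3.
Iteration 2: components of {Ring,Widget} -> Bolt = 3*1 = 3.
Iteration 3: no further components; recursion stops.
Total rows emitted: 4.

4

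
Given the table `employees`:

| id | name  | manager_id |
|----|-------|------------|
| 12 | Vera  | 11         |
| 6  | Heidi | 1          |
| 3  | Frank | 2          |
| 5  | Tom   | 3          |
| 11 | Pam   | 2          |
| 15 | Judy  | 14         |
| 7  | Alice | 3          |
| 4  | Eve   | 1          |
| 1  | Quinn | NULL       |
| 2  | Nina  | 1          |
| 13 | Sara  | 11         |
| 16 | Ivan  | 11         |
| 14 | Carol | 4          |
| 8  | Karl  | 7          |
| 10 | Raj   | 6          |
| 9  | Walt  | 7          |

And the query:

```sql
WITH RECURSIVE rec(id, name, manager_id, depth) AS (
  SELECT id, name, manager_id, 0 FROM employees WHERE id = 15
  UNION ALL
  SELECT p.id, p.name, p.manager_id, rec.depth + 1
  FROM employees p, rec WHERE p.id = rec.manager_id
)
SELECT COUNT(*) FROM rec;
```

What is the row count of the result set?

Base: id=15 (Judy), manager_id=14, depth 0.
Iteration 1: join on id=14 -> Carol (id 14, manager_id=4, depth 1).
Iteration 2: join on id=4 -> Eve (id 4, manager_id=1, depth 2).
Iteration 3: join on id=1 -> Quinn (id 1, manager_id=NULL, depth 3).
Iteration 4: manager_id is NULL; no match; recursion stops.
Total rows emitted: 4.

4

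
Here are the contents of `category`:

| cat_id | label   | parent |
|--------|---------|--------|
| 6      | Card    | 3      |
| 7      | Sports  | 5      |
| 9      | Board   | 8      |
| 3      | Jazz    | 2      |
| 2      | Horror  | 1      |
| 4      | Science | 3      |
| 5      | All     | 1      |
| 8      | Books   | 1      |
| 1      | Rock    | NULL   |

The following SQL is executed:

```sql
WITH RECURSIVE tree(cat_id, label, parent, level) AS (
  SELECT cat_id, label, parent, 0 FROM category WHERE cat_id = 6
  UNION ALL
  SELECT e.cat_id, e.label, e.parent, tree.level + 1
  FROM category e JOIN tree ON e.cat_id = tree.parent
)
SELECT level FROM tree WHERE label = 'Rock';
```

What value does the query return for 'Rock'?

Base: cat_id=6 (Card), parent=3, level 0.
Iteration 1: join on cat_id=3 -> Jazz (id 3, parent=2, level 1).
Iteration 2: join on cat_id=2 -> Horror (id 2, parent=1, level 2).
Iteration 3: join on cat_id=1 -> Rock (id 1, parent=NULL, level 3).
Iteration 4: parent is NULL; no match; recursion stops.

3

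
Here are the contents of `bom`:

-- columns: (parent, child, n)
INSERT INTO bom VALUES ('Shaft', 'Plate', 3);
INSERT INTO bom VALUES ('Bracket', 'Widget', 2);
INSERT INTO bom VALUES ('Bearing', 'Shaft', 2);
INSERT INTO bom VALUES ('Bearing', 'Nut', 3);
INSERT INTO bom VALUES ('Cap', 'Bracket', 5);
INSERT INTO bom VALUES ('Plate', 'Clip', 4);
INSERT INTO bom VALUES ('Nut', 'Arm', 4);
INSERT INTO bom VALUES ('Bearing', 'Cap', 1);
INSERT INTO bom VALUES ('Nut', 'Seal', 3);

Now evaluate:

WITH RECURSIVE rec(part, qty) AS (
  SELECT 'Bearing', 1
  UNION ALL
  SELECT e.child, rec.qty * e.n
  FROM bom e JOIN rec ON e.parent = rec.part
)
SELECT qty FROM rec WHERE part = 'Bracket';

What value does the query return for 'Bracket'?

Base: (Bearing, qty=1).
Iteration 1: components of {Bearing} -> Cap = 1*1 = 1, Nut = 1*3 = 3, Shaft = 1*2 = 2.
Iteration 2: components of {Cap,Nut,Shaft} -> Arm = 3*4 = 12, Bracket = 1*5 = 5, Plate = 2*3 = 6, Seal = 3*3 = 9.
Iteration 3: components of {Arm,Bracket,Plate,Seal} -> Clip = 6*4 = 24, Widget = 5*2 = 10.
Iteration 4: no further components; recursion stops.

5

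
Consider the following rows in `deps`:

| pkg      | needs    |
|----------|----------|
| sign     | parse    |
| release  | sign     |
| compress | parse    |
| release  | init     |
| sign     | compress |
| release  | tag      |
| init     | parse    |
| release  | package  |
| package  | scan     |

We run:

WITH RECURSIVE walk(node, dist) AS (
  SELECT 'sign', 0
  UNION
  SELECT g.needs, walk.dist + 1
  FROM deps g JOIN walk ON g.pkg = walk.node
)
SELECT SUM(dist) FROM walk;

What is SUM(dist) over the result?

Base: (sign, dist=0).
Iteration 1: edges from {sign} -> (compress, dist=1), (parse, dist=1).
Iteration 2: edges from {compress,parse} -> (parse, dist=2).
Iteration 3: no outgoing edges from {parse}; recursion stops.
SUM(dist) = 0 + 1 + 1 + 2 = 4.

4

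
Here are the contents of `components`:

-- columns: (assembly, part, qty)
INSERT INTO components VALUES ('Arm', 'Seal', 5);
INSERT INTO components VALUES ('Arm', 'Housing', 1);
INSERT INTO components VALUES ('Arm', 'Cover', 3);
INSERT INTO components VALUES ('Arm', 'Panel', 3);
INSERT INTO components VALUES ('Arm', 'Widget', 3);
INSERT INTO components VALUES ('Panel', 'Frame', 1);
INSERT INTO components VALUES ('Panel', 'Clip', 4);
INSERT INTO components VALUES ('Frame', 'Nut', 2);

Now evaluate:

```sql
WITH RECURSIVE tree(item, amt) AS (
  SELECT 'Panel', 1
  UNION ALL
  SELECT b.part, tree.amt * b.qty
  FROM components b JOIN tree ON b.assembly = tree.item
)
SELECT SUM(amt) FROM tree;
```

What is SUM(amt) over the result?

Base: (Panel, amt=1).
Iteration 1: components of {Panel} -> Clip = 1*4 = 4, Frame = 1*1 = 1.
Iteration 2: components of {Clip,Frame} -> Nut = 1*2 = 2.
Iteration 3: no further components; recursion stops.
SUM(amt) = 1 + 1 + 4 + 2 = 8.

8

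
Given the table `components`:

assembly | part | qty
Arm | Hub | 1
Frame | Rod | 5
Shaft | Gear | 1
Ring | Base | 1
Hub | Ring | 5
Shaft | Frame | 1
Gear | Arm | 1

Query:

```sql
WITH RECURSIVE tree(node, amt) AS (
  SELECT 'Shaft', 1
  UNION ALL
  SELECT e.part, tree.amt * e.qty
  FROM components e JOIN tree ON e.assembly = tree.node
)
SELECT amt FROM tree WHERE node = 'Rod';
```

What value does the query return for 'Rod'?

5

Base: (Shaft, amt=1).
Iteration 1: components of {Shaft} -> Frame = 1*1 = 1, Gear = 1*1 = 1.
Iteration 2: components of {Frame,Gear} -> Arm = 1*1 = 1, Rod = 1*5 = 5.
Iteration 3: components of {Arm,Rod} -> Hub = 1*1 = 1.
Iteration 4: components of {Hub} -> Ring = 1*5 = 5.
Iteration 5: components of {Ring} -> Base = 5*1 = 5.
Iteration 6: no further components; recursion stops.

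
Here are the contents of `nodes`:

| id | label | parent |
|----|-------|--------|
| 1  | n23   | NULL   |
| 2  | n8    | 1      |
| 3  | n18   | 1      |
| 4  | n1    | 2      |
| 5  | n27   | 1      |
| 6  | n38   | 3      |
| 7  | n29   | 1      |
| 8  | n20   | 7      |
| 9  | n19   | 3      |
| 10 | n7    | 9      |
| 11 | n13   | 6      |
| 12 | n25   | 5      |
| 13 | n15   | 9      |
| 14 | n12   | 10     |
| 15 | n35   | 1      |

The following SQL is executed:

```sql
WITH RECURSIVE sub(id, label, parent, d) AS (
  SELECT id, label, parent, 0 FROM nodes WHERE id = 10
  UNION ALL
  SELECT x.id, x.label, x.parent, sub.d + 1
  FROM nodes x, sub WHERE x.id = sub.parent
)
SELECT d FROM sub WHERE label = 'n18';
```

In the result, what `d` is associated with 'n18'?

Base: id=10 (n7), parent=9, d 0.
Iteration 1: join on id=9 -> n19 (id 9, parent=3, d 1).
Iteration 2: join on id=3 -> n18 (id 3, parent=1, d 2).
Iteration 3: join on id=1 -> n23 (id 1, parent=NULL, d 3).
Iteration 4: parent is NULL; no match; recursion stops.

2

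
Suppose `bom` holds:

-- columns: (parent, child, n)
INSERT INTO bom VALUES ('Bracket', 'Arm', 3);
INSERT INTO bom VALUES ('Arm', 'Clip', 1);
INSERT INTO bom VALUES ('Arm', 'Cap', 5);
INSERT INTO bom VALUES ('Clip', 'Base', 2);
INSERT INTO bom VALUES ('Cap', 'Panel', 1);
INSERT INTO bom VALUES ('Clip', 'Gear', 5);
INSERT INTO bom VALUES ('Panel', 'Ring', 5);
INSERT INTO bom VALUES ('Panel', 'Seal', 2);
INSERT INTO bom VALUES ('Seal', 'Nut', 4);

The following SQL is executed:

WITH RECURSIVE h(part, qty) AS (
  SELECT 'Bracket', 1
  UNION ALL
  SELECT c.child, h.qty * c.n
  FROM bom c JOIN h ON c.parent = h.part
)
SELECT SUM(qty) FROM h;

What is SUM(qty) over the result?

Base: (Bracket, qty=1).
Iteration 1: components of {Bracket} -> Arm = 1*3 = 3.
Iteration 2: components of {Arm} -> Cap = 3*5 = 15, Clip = 3*1 = 3.
Iteration 3: components of {Cap,Clip} -> Base = 3*2 = 6, Gear = 3*5 = 15, Panel = 15*1 = 15.
Iteration 4: components of {Base,Gear,Panel} -> Ring = 15*5 = 75, Seal = 15*2 = 30.
Iteration 5: components of {Ring,Seal} -> Nut = 30*4 = 120.
Iteration 6: no further components; recursion stops.
SUM(qty) = 1 + 3 + 3 + 15 + 6 + 15 + 15 + 75 + 30 + 120 = 283.

283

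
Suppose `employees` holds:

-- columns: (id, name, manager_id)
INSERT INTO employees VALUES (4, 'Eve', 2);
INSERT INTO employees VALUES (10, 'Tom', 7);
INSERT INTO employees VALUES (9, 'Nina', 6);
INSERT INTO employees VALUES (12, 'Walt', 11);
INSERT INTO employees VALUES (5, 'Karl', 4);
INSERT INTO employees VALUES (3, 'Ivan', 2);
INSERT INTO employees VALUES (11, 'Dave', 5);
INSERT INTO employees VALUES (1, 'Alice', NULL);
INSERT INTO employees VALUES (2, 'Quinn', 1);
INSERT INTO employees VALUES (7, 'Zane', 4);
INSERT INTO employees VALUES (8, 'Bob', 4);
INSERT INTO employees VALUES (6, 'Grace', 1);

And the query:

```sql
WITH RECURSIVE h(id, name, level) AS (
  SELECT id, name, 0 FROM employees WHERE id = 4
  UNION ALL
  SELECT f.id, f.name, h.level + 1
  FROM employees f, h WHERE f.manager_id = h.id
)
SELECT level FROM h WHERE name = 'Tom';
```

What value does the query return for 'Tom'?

Base: id=4 (Eve) at level 0.
Iteration 1: rows with manager_id in {4} -> Karl (id 5, level 1), Zane (id 7, level 1), Bob (id 8, level 1).
Iteration 2: rows with manager_id in {5,7,8} -> Tom (id 10, level 2), Dave (id 11, level 2).
Iteration 3: rows with manager_id in {10,11} -> Walt (id 12, level 3).
Iteration 4: no rows with manager_id in {12}; recursion stops.

2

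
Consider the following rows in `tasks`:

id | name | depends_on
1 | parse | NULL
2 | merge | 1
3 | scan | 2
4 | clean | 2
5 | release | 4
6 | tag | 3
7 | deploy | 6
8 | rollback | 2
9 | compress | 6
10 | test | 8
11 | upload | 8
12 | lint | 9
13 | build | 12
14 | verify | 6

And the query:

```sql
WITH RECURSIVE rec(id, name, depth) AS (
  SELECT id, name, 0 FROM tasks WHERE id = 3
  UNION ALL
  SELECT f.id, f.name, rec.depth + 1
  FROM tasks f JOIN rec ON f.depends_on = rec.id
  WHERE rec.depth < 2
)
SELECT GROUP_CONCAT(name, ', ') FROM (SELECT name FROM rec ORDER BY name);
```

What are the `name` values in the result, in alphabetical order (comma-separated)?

Base: id=3 (scan) at depth 0.
Iteration 1: rows with depends_on in {3} -> tag (id 6, depth 1).
Iteration 2: rows with depends_on in {6} -> deploy (id 7, depth 2), compress (id 9, depth 2), verify (id 14, depth 2).
Iteration 3: depth < 2 fails for all current rows; recursion stops.

compress, deploy, scan, tag, verify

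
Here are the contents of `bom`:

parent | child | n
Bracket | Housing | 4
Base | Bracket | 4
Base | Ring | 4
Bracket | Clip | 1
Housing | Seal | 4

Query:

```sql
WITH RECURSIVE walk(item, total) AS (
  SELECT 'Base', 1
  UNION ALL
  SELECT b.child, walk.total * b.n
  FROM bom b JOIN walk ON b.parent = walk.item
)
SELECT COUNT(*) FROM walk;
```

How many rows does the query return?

6

Base: (Base, total=1).
Iteration 1: components of {Base} -> Bracket = 1*4 = 4, Ring = 1*4 = 4.
Iteration 2: components of {Bracket,Ring} -> Clip = 4*1 = 4, Housing = 4*4 = 16.
Iteration 3: components of {Clip,Housing} -> Seal = 16*4 = 64.
Iteration 4: no further components; recursion stops.
Total rows emitted: 6.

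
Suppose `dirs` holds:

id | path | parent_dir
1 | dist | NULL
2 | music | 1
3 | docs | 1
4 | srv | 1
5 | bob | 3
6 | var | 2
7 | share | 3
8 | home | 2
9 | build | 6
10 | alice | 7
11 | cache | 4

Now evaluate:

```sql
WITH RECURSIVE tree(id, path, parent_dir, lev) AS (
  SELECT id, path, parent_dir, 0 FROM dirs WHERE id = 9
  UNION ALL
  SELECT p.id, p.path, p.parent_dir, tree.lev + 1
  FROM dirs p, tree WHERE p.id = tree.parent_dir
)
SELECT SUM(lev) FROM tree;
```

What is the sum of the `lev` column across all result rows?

6

Base: id=9 (build), parent_dir=6, lev 0.
Iteration 1: join on id=6 -> var (id 6, parent_dir=2, lev 1).
Iteration 2: join on id=2 -> music (id 2, parent_dir=1, lev 2).
Iteration 3: join on id=1 -> dist (id 1, parent_dir=NULL, lev 3).
Iteration 4: parent_dir is NULL; no match; recursion stops.
SUM(lev) = 0 + 1 + 2 + 3 = 6.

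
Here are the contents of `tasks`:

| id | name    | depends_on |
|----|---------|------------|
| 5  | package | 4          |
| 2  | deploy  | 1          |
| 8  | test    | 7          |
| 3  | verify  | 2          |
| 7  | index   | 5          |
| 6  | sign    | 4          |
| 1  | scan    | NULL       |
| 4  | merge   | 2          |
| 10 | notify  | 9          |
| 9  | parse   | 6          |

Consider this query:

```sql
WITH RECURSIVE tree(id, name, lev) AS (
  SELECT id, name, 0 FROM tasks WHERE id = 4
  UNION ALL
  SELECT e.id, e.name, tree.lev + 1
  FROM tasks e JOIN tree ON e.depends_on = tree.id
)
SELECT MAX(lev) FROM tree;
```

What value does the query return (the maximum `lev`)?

Base: id=4 (merge) at lev 0.
Iteration 1: rows with depends_on in {4} -> package (id 5, lev 1), sign (id 6, lev 1).
Iteration 2: rows with depends_on in {5,6} -> index (id 7, lev 2), parse (id 9, lev 2).
Iteration 3: rows with depends_on in {7,9} -> test (id 8, lev 3), notify (id 10, lev 3).
Iteration 4: no rows with depends_on in {8,10}; recursion stops.
lev values: 0, 1, 1, 2, 2, 3, 3; the maximum is 3.

3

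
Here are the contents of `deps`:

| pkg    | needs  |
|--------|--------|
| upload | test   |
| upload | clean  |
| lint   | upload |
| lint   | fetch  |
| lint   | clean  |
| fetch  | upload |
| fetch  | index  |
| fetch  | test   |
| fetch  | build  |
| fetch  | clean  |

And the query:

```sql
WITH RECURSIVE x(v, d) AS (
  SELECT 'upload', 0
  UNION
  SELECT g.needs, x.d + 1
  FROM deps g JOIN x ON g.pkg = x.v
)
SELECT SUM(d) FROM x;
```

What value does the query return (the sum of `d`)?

2

Base: (upload, d=0).
Iteration 1: edges from {upload} -> (clean, d=1), (test, d=1).
Iteration 2: no outgoing edges from {clean,test}; recursion stops.
SUM(d) = 0 + 1 + 1 = 2.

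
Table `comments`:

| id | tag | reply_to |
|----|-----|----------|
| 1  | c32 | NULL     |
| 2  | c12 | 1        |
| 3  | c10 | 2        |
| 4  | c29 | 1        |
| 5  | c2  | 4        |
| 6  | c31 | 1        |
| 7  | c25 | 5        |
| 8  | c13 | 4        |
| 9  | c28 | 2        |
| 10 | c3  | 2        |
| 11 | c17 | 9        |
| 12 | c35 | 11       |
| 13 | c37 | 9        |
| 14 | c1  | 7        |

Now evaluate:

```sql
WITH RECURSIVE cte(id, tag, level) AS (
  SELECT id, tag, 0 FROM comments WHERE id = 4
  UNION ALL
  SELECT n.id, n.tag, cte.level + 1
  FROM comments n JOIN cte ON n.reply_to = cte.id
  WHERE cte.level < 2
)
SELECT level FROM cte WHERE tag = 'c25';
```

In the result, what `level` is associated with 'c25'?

Base: id=4 (c29) at level 0.
Iteration 1: rows with reply_to in {4} -> c2 (id 5, level 1), c13 (id 8, level 1).
Iteration 2: rows with reply_to in {5,8} -> c25 (id 7, level 2).
Iteration 3: level < 2 fails for all current rows; recursion stops.

2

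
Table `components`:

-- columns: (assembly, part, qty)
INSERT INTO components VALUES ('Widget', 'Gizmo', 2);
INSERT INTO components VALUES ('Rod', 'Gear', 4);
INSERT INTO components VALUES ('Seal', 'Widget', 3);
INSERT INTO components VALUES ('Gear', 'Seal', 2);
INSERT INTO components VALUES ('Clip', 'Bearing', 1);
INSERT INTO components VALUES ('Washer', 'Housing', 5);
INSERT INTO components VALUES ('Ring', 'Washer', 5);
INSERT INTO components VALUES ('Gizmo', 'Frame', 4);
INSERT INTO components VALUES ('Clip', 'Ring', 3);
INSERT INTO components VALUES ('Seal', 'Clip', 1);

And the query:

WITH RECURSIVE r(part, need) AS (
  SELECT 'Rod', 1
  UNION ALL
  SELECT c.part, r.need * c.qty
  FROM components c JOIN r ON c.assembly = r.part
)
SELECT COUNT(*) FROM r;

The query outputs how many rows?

Base: (Rod, need=1).
Iteration 1: components of {Rod} -> Gear = 1*4 = 4.
Iteration 2: components of {Gear} -> Seal = 4*2 = 8.
Iteration 3: components of {Seal} -> Clip = 8*1 = 8, Widget = 8*3 = 24.
Iteration 4: components of {Clip,Widget} -> Bearing = 8*1 = 8, Gizmo = 24*2 = 48, Ring = 8*3 = 24.
Iteration 5: components of {Bearing,Gizmo,Ring} -> Frame = 48*4 = 192, Washer = 24*5 = 120.
Iteration 6: components of {Frame,Washer} -> Housing = 120*5 = 600.
Iteration 7: no further components; recursion stops.
Total rows emitted: 11.

11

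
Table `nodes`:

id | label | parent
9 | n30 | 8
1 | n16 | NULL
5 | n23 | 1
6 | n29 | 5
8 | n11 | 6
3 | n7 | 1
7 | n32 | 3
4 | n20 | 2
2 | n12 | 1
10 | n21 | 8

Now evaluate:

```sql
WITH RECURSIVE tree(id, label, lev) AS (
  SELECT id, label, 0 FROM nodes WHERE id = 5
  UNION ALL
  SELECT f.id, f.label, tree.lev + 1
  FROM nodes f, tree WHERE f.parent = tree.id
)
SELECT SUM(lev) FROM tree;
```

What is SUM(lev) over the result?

Base: id=5 (n23) at lev 0.
Iteration 1: rows with parent in {5} -> n29 (id 6, lev 1).
Iteration 2: rows with parent in {6} -> n11 (id 8, lev 2).
Iteration 3: rows with parent in {8} -> n30 (id 9, lev 3), n21 (id 10, lev 3).
Iteration 4: no rows with parent in {9,10}; recursion stops.
SUM(lev) = 0 + 1 + 2 + 3 + 3 = 9.

9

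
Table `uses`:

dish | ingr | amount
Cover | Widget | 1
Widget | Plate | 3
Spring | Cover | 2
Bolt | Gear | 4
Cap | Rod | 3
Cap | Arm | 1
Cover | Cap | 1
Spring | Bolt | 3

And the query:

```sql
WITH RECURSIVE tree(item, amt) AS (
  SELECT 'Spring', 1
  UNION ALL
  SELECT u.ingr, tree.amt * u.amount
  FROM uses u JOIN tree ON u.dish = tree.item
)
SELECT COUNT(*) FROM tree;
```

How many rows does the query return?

9

Base: (Spring, amt=1).
Iteration 1: components of {Spring} -> Bolt = 1*3 = 3, Cover = 1*2 = 2.
Iteration 2: components of {Bolt,Cover} -> Cap = 2*1 = 2, Gear = 3*4 = 12, Widget = 2*1 = 2.
Iteration 3: components of {Cap,Gear,Widget} -> Arm = 2*1 = 2, Plate = 2*3 = 6, Rod = 2*3 = 6.
Iteration 4: no further components; recursion stops.
Total rows emitted: 9.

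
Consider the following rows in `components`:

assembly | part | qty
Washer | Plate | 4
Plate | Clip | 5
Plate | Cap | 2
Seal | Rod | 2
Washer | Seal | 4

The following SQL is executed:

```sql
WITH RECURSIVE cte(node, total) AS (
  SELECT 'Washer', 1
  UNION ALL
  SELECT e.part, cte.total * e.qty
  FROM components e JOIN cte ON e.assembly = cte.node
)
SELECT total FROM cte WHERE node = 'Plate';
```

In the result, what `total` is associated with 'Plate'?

4

Base: (Washer, total=1).
Iteration 1: components of {Washer} -> Plate = 1*4 = 4, Seal = 1*4 = 4.
Iteration 2: components of {Plate,Seal} -> Cap = 4*2 = 8, Clip = 4*5 = 20, Rod = 4*2 = 8.
Iteration 3: no further components; recursion stops.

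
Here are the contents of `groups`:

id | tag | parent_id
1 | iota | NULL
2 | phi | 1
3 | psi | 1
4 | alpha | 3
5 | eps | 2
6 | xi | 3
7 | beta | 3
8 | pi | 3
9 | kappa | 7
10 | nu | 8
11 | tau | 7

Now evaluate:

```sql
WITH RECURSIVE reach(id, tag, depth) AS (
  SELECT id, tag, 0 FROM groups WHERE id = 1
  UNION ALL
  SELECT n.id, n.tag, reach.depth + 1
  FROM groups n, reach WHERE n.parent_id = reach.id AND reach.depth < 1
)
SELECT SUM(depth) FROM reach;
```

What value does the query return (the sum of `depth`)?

Base: id=1 (iota) at depth 0.
Iteration 1: rows with parent_id in {1} -> phi (id 2, depth 1), psi (id 3, depth 1).
Iteration 2: depth < 1 fails for all current rows; recursion stops.
SUM(depth) = 0 + 1 + 1 = 2.

2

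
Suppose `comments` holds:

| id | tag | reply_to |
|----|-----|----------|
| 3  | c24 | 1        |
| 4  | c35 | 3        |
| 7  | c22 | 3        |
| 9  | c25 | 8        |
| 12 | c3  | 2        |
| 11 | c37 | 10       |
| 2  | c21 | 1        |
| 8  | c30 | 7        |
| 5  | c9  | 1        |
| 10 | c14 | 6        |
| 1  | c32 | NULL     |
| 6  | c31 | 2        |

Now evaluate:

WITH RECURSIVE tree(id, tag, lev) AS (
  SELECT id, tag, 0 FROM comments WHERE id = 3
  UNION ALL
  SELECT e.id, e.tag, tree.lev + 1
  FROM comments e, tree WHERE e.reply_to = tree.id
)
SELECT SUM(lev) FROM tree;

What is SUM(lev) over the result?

7

Base: id=3 (c24) at lev 0.
Iteration 1: rows with reply_to in {3} -> c35 (id 4, lev 1), c22 (id 7, lev 1).
Iteration 2: rows with reply_to in {4,7} -> c30 (id 8, lev 2).
Iteration 3: rows with reply_to in {8} -> c25 (id 9, lev 3).
Iteration 4: no rows with reply_to in {9}; recursion stops.
SUM(lev) = 0 + 1 + 1 + 2 + 3 = 7.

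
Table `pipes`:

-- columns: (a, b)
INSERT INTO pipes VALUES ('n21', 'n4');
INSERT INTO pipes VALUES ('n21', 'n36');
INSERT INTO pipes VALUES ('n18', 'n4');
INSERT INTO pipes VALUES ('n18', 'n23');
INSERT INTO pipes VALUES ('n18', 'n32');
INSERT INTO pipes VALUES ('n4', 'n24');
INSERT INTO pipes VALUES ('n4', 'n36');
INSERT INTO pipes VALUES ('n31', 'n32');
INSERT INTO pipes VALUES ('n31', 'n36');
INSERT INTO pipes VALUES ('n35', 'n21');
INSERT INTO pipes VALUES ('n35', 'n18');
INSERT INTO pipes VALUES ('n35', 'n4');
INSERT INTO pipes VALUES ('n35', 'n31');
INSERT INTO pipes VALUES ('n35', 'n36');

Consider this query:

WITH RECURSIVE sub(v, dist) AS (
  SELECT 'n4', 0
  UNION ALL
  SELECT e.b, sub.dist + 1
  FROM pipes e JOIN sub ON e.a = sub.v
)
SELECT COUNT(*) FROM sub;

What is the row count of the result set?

Base: (n4, dist=0).
Iteration 1: edges from {n4} -> (n24, dist=1), (n36, dist=1).
Iteration 2: no outgoing edges from {n24,n36}; recursion stops.
Total rows emitted: 3.

3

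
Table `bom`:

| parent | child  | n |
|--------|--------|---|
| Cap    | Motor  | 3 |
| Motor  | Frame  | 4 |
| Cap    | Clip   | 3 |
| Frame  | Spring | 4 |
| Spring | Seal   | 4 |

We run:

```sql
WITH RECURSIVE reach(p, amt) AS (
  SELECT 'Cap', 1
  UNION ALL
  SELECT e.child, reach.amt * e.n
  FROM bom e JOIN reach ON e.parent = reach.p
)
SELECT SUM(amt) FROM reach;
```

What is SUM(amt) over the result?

Base: (Cap, amt=1).
Iteration 1: components of {Cap} -> Clip = 1*3 = 3, Motor = 1*3 = 3.
Iteration 2: components of {Clip,Motor} -> Frame = 3*4 = 12.
Iteration 3: components of {Frame} -> Spring = 12*4 = 48.
Iteration 4: components of {Spring} -> Seal = 48*4 = 192.
Iteration 5: no further components; recursion stops.
SUM(amt) = 1 + 3 + 3 + 12 + 48 + 192 = 259.

259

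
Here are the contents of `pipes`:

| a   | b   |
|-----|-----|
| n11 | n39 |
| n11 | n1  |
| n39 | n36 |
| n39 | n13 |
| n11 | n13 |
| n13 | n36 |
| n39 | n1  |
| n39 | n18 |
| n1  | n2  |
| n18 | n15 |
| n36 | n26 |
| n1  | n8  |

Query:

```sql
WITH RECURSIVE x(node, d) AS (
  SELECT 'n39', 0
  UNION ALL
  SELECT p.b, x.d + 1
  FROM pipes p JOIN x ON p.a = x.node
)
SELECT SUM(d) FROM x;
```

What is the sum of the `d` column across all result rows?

17

Base: (n39, d=0).
Iteration 1: edges from {n39} -> (n1, d=1), (n13, d=1), (n18, d=1), (n36, d=1).
Iteration 2: edges from {n1,n13,n18,n36} -> (n15, d=2), (n2, d=2), (n26, d=2), (n36, d=2), (n8, d=2).
Iteration 3: edges from {n15,n2,n26,n36,n8} -> (n26, d=3).
Iteration 4: no outgoing edges from {n26}; recursion stops.
SUM(d) = 0 + 1 + 1 + 1 + 1 + 2 + 2 + 2 + 2 + 2 + 3 = 17.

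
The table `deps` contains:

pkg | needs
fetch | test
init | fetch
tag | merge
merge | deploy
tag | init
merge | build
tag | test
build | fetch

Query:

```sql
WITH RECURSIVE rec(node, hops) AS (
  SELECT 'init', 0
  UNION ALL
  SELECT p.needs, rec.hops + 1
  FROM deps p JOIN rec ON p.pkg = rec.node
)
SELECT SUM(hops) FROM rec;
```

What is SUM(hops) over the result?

Base: (init, hops=0).
Iteration 1: edges from {init} -> (fetch, hops=1).
Iteration 2: edges from {fetch} -> (test, hops=2).
Iteration 3: no outgoing edges from {test}; recursion stops.
SUM(hops) = 0 + 1 + 2 = 3.

3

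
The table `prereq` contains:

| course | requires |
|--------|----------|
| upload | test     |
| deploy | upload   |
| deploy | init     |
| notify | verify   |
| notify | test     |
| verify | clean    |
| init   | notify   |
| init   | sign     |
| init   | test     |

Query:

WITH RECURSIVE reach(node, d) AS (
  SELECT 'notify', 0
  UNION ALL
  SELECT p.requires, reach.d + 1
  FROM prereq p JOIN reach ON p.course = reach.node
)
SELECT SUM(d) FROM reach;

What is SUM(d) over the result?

4

Base: (notify, d=0).
Iteration 1: edges from {notify} -> (test, d=1), (verify, d=1).
Iteration 2: edges from {test,verify} -> (clean, d=2).
Iteration 3: no outgoing edges from {clean}; recursion stops.
SUM(d) = 0 + 1 + 1 + 2 = 4.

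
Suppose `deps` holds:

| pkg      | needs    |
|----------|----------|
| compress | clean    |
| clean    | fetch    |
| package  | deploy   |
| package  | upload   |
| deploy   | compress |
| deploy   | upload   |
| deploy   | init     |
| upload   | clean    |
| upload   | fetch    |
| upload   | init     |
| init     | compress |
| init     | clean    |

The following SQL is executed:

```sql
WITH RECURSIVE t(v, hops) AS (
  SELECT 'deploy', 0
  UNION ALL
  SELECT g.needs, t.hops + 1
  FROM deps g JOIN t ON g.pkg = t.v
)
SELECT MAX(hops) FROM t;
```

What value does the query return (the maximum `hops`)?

5

Base: (deploy, hops=0).
Iteration 1: edges from {deploy} -> (compress, hops=1), (init, hops=1), (upload, hops=1).
Iteration 2: edges from {compress,init,upload} -> (clean, hops=2) x3, (compress, hops=2), (fetch, hops=2), (init, hops=2). [UNION ALL keeps all 6 new rows, including repeats]
Iteration 3: edges from {clean,compress,fetch,init} -> (clean, hops=3) x2, (compress, hops=3), (fetch, hops=3) x3. [UNION ALL keeps all 6 new rows, including repeats]
Iteration 4: edges from {clean,compress,fetch} -> (clean, hops=4), (fetch, hops=4) x2. [UNION ALL keeps all 3 new rows, including repeats]
Iteration 5: edges from {clean,fetch} -> (fetch, hops=5).
Iteration 6: no outgoing edges from {fetch}; recursion stops.
hops values: 0, 1, 1, 1, 2, 2, 2, 2, 2, 2, 3, 3, 3, 3, 3, 3, ...; the maximum is 5.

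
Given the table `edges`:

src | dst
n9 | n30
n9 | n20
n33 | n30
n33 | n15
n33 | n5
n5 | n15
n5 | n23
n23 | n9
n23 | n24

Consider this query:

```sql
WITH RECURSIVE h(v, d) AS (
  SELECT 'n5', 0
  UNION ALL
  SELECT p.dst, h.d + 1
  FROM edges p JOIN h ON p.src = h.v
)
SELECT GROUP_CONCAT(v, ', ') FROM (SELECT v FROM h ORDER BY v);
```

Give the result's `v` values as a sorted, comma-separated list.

Base: (n5, d=0).
Iteration 1: edges from {n5} -> (n15, d=1), (n23, d=1).
Iteration 2: edges from {n15,n23} -> (n24, d=2), (n9, d=2).
Iteration 3: edges from {n24,n9} -> (n20, d=3), (n30, d=3).
Iteration 4: no outgoing edges from {n20,n30}; recursion stops.

n15, n20, n23, n24, n30, n5, n9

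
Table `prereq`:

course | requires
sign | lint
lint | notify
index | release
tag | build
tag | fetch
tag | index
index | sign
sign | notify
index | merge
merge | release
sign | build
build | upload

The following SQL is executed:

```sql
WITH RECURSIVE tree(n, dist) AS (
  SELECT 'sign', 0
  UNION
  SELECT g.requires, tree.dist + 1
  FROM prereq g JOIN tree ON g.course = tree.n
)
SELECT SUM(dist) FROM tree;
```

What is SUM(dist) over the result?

Base: (sign, dist=0).
Iteration 1: edges from {sign} -> (build, dist=1), (lint, dist=1), (notify, dist=1).
Iteration 2: edges from {build,lint,notify} -> (notify, dist=2), (upload, dist=2).
Iteration 3: no outgoing edges from {notify,upload}; recursion stops.
SUM(dist) = 0 + 1 + 1 + 1 + 2 + 2 = 7.

7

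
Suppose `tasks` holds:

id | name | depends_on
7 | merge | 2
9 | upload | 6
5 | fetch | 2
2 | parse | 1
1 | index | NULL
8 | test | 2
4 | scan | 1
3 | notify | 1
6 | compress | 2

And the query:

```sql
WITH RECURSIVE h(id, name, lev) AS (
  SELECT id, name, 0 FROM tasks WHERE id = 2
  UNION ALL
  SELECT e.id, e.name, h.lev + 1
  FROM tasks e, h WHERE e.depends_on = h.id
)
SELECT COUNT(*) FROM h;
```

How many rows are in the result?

Base: id=2 (parse) at lev 0.
Iteration 1: rows with depends_on in {2} -> fetch (id 5, lev 1), compress (id 6, lev 1), merge (id 7, lev 1), test (id 8, lev 1).
Iteration 2: rows with depends_on in {5,6,7,8} -> upload (id 9, lev 2).
Iteration 3: no rows with depends_on in {9}; recursion stops.
Total rows emitted: 6.

6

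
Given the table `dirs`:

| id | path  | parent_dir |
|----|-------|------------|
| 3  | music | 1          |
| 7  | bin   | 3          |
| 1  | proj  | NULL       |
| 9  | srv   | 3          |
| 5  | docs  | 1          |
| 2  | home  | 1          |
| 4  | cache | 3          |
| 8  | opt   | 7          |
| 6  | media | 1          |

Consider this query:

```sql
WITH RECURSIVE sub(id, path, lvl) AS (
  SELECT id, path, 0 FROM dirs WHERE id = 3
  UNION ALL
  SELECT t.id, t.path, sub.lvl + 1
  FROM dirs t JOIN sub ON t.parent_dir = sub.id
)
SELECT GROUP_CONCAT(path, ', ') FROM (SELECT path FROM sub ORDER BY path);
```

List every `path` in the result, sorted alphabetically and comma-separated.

bin, cache, music, opt, srv

Base: id=3 (music) at lvl 0.
Iteration 1: rows with parent_dir in {3} -> cache (id 4, lvl 1), bin (id 7, lvl 1), srv (id 9, lvl 1).
Iteration 2: rows with parent_dir in {4,7,9} -> opt (id 8, lvl 2).
Iteration 3: no rows with parent_dir in {8}; recursion stops.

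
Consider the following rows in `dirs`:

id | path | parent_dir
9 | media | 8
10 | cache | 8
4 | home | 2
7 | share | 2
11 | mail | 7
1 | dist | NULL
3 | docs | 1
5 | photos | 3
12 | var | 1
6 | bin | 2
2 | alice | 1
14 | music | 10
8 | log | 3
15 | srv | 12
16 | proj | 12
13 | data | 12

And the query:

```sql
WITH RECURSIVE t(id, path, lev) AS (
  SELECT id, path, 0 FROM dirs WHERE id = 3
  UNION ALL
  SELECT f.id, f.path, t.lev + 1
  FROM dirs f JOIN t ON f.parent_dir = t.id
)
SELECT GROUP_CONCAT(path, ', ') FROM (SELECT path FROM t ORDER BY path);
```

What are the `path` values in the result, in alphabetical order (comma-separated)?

cache, docs, log, media, music, photos

Base: id=3 (docs) at lev 0.
Iteration 1: rows with parent_dir in {3} -> photos (id 5, lev 1), log (id 8, lev 1).
Iteration 2: rows with parent_dir in {5,8} -> media (id 9, lev 2), cache (id 10, lev 2).
Iteration 3: rows with parent_dir in {9,10} -> music (id 14, lev 3).
Iteration 4: no rows with parent_dir in {14}; recursion stops.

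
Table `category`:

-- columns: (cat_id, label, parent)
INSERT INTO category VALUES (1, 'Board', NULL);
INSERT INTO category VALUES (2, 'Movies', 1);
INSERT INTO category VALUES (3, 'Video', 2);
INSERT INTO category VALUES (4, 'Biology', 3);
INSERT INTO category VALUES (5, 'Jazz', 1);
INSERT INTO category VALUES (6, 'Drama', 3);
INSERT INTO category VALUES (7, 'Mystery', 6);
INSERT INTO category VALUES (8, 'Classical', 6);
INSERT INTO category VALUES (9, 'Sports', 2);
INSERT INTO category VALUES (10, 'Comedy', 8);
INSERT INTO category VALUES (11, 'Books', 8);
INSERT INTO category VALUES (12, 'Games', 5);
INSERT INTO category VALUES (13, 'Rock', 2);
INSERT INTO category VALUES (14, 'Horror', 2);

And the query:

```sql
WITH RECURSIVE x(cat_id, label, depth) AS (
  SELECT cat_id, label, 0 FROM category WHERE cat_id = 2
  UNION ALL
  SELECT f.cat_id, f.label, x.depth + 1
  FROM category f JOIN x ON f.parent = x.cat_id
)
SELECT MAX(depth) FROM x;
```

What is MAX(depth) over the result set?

4

Base: cat_id=2 (Movies) at depth 0.
Iteration 1: rows with parent in {2} -> Video (id 3, depth 1), Sports (id 9, depth 1), Rock (id 13, depth 1), Horror (id 14, depth 1).
Iteration 2: rows with parent in {3,9,13,14} -> Biology (id 4, depth 2), Drama (id 6, depth 2).
Iteration 3: rows with parent in {4,6} -> Mystery (id 7, depth 3), Classical (id 8, depth 3).
Iteration 4: rows with parent in {7,8} -> Comedy (id 10, depth 4), Books (id 11, depth 4).
Iteration 5: no rows with parent in {10,11}; recursion stops.
depth values: 0, 1, 1, 1, 1, 2, 2, 3, 3, 4, 4; the maximum is 4.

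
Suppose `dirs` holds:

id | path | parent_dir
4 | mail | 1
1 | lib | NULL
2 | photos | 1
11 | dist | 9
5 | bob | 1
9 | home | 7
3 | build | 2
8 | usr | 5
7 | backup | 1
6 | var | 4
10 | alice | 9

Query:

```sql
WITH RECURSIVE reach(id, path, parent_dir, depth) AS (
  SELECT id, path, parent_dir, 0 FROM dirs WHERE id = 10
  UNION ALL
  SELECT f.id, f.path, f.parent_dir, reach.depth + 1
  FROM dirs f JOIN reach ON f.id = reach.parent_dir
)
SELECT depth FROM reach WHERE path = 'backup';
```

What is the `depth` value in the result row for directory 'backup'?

Base: id=10 (alice), parent_dir=9, depth 0.
Iteration 1: join on id=9 -> home (id 9, parent_dir=7, depth 1).
Iteration 2: join on id=7 -> backup (id 7, parent_dir=1, depth 2).
Iteration 3: join on id=1 -> lib (id 1, parent_dir=NULL, depth 3).
Iteration 4: parent_dir is NULL; no match; recursion stops.

2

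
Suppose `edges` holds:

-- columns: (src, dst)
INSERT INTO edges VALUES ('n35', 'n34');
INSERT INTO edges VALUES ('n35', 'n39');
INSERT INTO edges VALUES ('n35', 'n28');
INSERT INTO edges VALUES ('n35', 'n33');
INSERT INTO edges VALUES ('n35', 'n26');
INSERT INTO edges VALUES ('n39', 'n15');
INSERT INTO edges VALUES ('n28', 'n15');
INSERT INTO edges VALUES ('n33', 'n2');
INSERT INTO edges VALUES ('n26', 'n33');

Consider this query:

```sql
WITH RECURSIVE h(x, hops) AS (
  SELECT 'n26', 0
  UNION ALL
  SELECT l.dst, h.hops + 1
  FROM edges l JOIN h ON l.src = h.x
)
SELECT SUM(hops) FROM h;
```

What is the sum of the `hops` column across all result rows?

Base: (n26, hops=0).
Iteration 1: edges from {n26} -> (n33, hops=1).
Iteration 2: edges from {n33} -> (n2, hops=2).
Iteration 3: no outgoing edges from {n2}; recursion stops.
SUM(hops) = 0 + 1 + 2 = 3.

3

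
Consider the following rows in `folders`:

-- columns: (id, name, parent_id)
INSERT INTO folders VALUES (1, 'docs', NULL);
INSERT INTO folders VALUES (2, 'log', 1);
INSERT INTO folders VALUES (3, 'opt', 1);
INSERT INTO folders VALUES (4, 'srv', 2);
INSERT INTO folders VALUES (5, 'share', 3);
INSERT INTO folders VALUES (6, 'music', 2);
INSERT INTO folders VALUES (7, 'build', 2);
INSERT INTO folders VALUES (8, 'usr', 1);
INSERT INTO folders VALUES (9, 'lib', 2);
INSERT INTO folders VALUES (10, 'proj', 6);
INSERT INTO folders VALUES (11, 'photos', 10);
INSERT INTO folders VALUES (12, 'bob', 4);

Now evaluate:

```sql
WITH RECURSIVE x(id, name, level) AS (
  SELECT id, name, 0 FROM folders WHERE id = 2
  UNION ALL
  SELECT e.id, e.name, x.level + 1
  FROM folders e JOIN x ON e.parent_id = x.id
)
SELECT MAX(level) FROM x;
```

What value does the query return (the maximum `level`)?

Base: id=2 (log) at level 0.
Iteration 1: rows with parent_id in {2} -> srv (id 4, level 1), music (id 6, level 1), build (id 7, level 1), lib (id 9, level 1).
Iteration 2: rows with parent_id in {4,6,7,9} -> proj (id 10, level 2), bob (id 12, level 2).
Iteration 3: rows with parent_id in {10,12} -> photos (id 11, level 3).
Iteration 4: no rows with parent_id in {11}; recursion stops.
level values: 0, 1, 1, 1, 1, 2, 2, 3; the maximum is 3.

3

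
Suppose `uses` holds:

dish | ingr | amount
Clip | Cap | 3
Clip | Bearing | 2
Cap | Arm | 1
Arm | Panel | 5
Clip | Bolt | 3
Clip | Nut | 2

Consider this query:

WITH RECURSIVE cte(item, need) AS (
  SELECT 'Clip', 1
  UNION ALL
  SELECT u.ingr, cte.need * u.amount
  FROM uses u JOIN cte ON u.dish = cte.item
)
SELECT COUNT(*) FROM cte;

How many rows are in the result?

Base: (Clip, need=1).
Iteration 1: components of {Clip} -> Bearing = 1*2 = 2, Bolt = 1*3 = 3, Cap = 1*3 = 3, Nut = 1*2 = 2.
Iteration 2: components of {Bearing,Bolt,Cap,Nut} -> Arm = 3*1 = 3.
Iteration 3: components of {Arm} -> Panel = 3*5 = 15.
Iteration 4: no further components; recursion stops.
Total rows emitted: 7.

7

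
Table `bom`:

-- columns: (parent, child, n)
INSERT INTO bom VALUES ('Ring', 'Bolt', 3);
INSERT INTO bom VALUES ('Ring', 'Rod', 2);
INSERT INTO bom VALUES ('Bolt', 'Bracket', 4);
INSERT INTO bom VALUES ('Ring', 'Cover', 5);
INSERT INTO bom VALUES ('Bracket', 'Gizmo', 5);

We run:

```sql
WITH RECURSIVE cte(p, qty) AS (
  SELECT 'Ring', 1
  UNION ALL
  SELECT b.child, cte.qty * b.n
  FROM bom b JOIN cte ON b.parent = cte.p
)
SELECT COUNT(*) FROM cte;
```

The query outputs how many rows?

Base: (Ring, qty=1).
Iteration 1: components of {Ring} -> Bolt = 1*3 = 3, Cover = 1*5 = 5, Rod = 1*2 = 2.
Iteration 2: components of {Bolt,Cover,Rod} -> Bracket = 3*4 = 12.
Iteration 3: components of {Bracket} -> Gizmo = 12*5 = 60.
Iteration 4: no further components; recursion stops.
Total rows emitted: 6.

6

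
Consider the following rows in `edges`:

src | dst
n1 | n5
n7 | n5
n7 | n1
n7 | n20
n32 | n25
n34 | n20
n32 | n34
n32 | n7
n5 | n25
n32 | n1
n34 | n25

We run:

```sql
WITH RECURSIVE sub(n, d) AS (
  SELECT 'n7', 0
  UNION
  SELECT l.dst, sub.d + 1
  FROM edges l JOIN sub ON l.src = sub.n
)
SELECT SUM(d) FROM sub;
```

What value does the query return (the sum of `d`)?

10

Base: (n7, d=0).
Iteration 1: edges from {n7} -> (n1, d=1), (n20, d=1), (n5, d=1).
Iteration 2: edges from {n1,n20,n5} -> (n25, d=2), (n5, d=2).
Iteration 3: edges from {n25,n5} -> (n25, d=3).
Iteration 4: no outgoing edges from {n25}; recursion stops.
SUM(d) = 0 + 1 + 1 + 1 + 2 + 2 + 3 = 10.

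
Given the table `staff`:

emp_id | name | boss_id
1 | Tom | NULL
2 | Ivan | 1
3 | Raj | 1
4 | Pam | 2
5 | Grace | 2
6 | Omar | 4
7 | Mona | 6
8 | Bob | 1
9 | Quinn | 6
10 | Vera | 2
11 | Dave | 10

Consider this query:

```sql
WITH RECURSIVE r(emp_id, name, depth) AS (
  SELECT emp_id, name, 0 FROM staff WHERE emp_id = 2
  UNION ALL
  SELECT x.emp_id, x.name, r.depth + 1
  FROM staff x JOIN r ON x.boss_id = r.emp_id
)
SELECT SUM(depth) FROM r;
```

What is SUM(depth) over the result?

Base: emp_id=2 (Ivan) at depth 0.
Iteration 1: rows with boss_id in {2} -> Pam (id 4, depth 1), Grace (id 5, depth 1), Vera (id 10, depth 1).
Iteration 2: rows with boss_id in {4,5,10} -> Omar (id 6, depth 2), Dave (id 11, depth 2).
Iteration 3: rows with boss_id in {6,11} -> Mona (id 7, depth 3), Quinn (id 9, depth 3).
Iteration 4: no rows with boss_id in {7,9}; recursion stops.
SUM(depth) = 0 + 1 + 1 + 1 + 2 + 2 + 3 + 3 = 13.

13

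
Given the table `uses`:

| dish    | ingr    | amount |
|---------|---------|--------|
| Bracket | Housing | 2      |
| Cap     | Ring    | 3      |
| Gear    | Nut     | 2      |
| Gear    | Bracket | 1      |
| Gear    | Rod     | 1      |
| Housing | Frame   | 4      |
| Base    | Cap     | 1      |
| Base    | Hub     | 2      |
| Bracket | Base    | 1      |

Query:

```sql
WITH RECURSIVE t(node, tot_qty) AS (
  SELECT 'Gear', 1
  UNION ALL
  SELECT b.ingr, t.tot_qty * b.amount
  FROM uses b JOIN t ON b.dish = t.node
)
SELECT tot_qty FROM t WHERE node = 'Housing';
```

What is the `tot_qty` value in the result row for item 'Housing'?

2

Base: (Gear, tot_qty=1).
Iteration 1: components of {Gear} -> Bracket = 1*1 = 1, Nut = 1*2 = 2, Rod = 1*1 = 1.
Iteration 2: components of {Bracket,Nut,Rod} -> Base = 1*1 = 1, Housing = 1*2 = 2.
Iteration 3: components of {Base,Housing} -> Cap = 1*1 = 1, Frame = 2*4 = 8, Hub = 1*2 = 2.
Iteration 4: components of {Cap,Frame,Hub} -> Ring = 1*3 = 3.
Iteration 5: no further components; recursion stops.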